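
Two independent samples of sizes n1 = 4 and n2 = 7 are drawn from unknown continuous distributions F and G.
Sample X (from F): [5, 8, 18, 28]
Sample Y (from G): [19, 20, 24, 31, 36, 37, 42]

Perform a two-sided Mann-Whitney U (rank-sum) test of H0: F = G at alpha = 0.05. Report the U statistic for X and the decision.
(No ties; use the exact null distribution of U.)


Step 1: Combine and sort all 11 observations; assign midranks.
sorted (value, group): (5,X), (8,X), (18,X), (19,Y), (20,Y), (24,Y), (28,X), (31,Y), (36,Y), (37,Y), (42,Y)
ranks: 5->1, 8->2, 18->3, 19->4, 20->5, 24->6, 28->7, 31->8, 36->9, 37->10, 42->11
Step 2: Rank sum for X: R1 = 1 + 2 + 3 + 7 = 13.
Step 3: U_X = R1 - n1(n1+1)/2 = 13 - 4*5/2 = 13 - 10 = 3.
       U_Y = n1*n2 - U_X = 28 - 3 = 25.
Step 4: No ties, so the exact null distribution of U (based on enumerating the C(11,4) = 330 equally likely rank assignments) gives the two-sided p-value.
Step 5: p-value = 0.042424; compare to alpha = 0.05. reject H0.

U_X = 3, p = 0.042424, reject H0 at alpha = 0.05.


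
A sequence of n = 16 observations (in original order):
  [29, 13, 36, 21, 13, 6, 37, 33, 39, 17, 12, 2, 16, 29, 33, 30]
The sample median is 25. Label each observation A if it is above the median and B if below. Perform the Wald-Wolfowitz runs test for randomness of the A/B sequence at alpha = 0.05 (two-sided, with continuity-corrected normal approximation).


Step 1: Compute median = 25; label A = above, B = below.
Labels in order: ABABBBAAABBBBAAA  (n_A = 8, n_B = 8)
Step 2: Count runs R = 7.
Step 3: Under H0 (random ordering), E[R] = 2*n_A*n_B/(n_A+n_B) + 1 = 2*8*8/16 + 1 = 9.0000.
        Var[R] = 2*n_A*n_B*(2*n_A*n_B - n_A - n_B) / ((n_A+n_B)^2 * (n_A+n_B-1)) = 14336/3840 = 3.7333.
        SD[R] = 1.9322.
Step 4: Continuity-corrected z = (R + 0.5 - E[R]) / SD[R] = (7 + 0.5 - 9.0000) / 1.9322 = -0.7763.
Step 5: Two-sided p-value via normal approximation = 2*(1 - Phi(|z|)) = 0.437558.
Step 6: alpha = 0.05. fail to reject H0.

R = 7, z = -0.7763, p = 0.437558, fail to reject H0.


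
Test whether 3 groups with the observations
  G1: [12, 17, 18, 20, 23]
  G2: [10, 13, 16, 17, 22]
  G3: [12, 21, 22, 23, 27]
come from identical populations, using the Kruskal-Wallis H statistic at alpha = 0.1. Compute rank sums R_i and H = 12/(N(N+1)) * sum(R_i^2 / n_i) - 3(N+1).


Step 1: Combine all N = 15 observations and assign midranks.
sorted (value, group, rank): (10,G2,1), (12,G1,2.5), (12,G3,2.5), (13,G2,4), (16,G2,5), (17,G1,6.5), (17,G2,6.5), (18,G1,8), (20,G1,9), (21,G3,10), (22,G2,11.5), (22,G3,11.5), (23,G1,13.5), (23,G3,13.5), (27,G3,15)
Step 2: Sum ranks within each group.
R_1 = 39.5 (n_1 = 5)
R_2 = 28 (n_2 = 5)
R_3 = 52.5 (n_3 = 5)
Step 3: H = 12/(N(N+1)) * sum(R_i^2/n_i) - 3(N+1)
     = 12/(15*16) * (39.5^2/5 + 28^2/5 + 52.5^2/5) - 3*16
     = 0.050000 * 1020.1 - 48
     = 3.005000.
Step 4: Ties present; correction factor C = 1 - 24/(15^3 - 15) = 0.992857. Corrected H = 3.005000 / 0.992857 = 3.026619.
Step 5: Under H0, H ~ chi^2(2); p-value = 0.220180.
Step 6: alpha = 0.1. fail to reject H0.

H = 3.0266, df = 2, p = 0.220180, fail to reject H0.


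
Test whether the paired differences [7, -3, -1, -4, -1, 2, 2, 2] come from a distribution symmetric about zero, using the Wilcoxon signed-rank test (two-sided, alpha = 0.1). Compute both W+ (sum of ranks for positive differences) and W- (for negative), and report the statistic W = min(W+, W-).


Step 1: Drop any zero differences (none here) and take |d_i|.
|d| = [7, 3, 1, 4, 1, 2, 2, 2]
Step 2: Midrank |d_i| (ties get averaged ranks).
ranks: |7|->8, |3|->6, |1|->1.5, |4|->7, |1|->1.5, |2|->4, |2|->4, |2|->4
Step 3: Attach original signs; sum ranks with positive sign and with negative sign.
W+ = 8 + 4 + 4 + 4 = 20
W- = 6 + 1.5 + 7 + 1.5 = 16
(Check: W+ + W- = 36 should equal n(n+1)/2 = 36.)
Step 4: Test statistic W = min(W+, W-) = 16.
Step 5: Ties in |d|, so use the tie-corrected normal approximation.
        E[W] = n(n+1)/4 = 8*9/4 = 18.
        Tie groups: |d|=1 (t=2), |d|=2 (t=3); sum(t^3 - t) = 30.
        Var[W] = n(n+1)(2n+1)/24 - sum(t^3-t)/48 = 1224/24 - 30/48 = 50.375.
        z = (W - E[W]) / sqrt(Var[W]) = (16 - 18) / 7.0975 = -0.2818.
        Two-sided p = 2*Phi(z) = 0.778106.
Step 6: alpha = 0.1. fail to reject H0.

W+ = 20, W- = 16, W = min = 16, p = 0.778106, fail to reject H0.


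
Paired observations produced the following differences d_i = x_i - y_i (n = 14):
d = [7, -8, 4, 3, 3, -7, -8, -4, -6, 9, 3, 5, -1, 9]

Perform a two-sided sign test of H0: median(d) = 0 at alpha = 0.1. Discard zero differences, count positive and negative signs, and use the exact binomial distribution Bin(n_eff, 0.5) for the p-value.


Step 1: Discard zero differences. Original n = 14; n_eff = number of nonzero differences = 14.
Nonzero differences (with sign): +7, -8, +4, +3, +3, -7, -8, -4, -6, +9, +3, +5, -1, +9
Step 2: Count signs: positive = 8, negative = 6.
Step 3: Under H0: P(positive) = 0.5, so the number of positives S ~ Bin(14, 0.5).
Step 4: Two-sided exact p-value = sum of Bin(14,0.5) probabilities at or below the observed probability = 0.790527.
Step 5: alpha = 0.1. fail to reject H0.

n_eff = 14, pos = 8, neg = 6, p = 0.790527, fail to reject H0.


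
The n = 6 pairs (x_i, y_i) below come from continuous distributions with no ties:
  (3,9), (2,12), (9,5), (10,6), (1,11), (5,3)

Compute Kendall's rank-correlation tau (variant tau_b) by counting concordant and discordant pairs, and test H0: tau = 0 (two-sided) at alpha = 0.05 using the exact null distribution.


Step 1: Enumerate the 15 unordered pairs (i,j) with i<j and classify each by sign(x_j-x_i) * sign(y_j-y_i).
  (1,2):dx=-1,dy=+3->D; (1,3):dx=+6,dy=-4->D; (1,4):dx=+7,dy=-3->D; (1,5):dx=-2,dy=+2->D
  (1,6):dx=+2,dy=-6->D; (2,3):dx=+7,dy=-7->D; (2,4):dx=+8,dy=-6->D; (2,5):dx=-1,dy=-1->C
  (2,6):dx=+3,dy=-9->D; (3,4):dx=+1,dy=+1->C; (3,5):dx=-8,dy=+6->D; (3,6):dx=-4,dy=-2->C
  (4,5):dx=-9,dy=+5->D; (4,6):dx=-5,dy=-3->C; (5,6):dx=+4,dy=-8->D
Step 2: C = 4, D = 11, total pairs = 15.
Step 3: tau = (C - D)/(n(n-1)/2) = (4 - 11)/15 = -0.466667.
Step 4: Exact two-sided p-value (enumerate n! = 720 permutations of y under H0): p = 0.272222.
Step 5: alpha = 0.05. fail to reject H0.

tau_b = -0.4667 (C=4, D=11), p = 0.272222, fail to reject H0.


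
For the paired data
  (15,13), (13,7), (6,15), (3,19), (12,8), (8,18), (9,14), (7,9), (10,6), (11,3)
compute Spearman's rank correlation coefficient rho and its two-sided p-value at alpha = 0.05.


Step 1: Rank x and y separately (midranks; no ties here).
rank(x): 15->10, 13->9, 6->2, 3->1, 12->8, 8->4, 9->5, 7->3, 10->6, 11->7
rank(y): 13->6, 7->3, 15->8, 19->10, 8->4, 18->9, 14->7, 9->5, 6->2, 3->1
Step 2: d_i = R_x(i) - R_y(i); compute d_i^2.
  (10-6)^2=16, (9-3)^2=36, (2-8)^2=36, (1-10)^2=81, (8-4)^2=16, (4-9)^2=25, (5-7)^2=4, (3-5)^2=4, (6-2)^2=16, (7-1)^2=36
sum(d^2) = 270.
Step 3: rho = 1 - 6*270 / (10*(10^2 - 1)) = 1 - 1620/990 = -0.636364.
Step 4: Under H0, t = rho * sqrt((n-2)/(1-rho^2)) = -2.3333 ~ t(8).
Step 5: Two-sided p-value from the t-distribution with 8 df = 0.047912.
Step 6: alpha = 0.05. reject H0.

rho = -0.6364, p = 0.047912, reject H0 at alpha = 0.05.


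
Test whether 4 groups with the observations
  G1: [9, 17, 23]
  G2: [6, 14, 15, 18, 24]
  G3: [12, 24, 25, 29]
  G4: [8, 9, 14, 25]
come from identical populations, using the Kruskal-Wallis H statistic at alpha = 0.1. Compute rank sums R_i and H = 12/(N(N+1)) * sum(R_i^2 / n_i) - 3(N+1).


Step 1: Combine all N = 16 observations and assign midranks.
sorted (value, group, rank): (6,G2,1), (8,G4,2), (9,G1,3.5), (9,G4,3.5), (12,G3,5), (14,G2,6.5), (14,G4,6.5), (15,G2,8), (17,G1,9), (18,G2,10), (23,G1,11), (24,G2,12.5), (24,G3,12.5), (25,G3,14.5), (25,G4,14.5), (29,G3,16)
Step 2: Sum ranks within each group.
R_1 = 23.5 (n_1 = 3)
R_2 = 38 (n_2 = 5)
R_3 = 48 (n_3 = 4)
R_4 = 26.5 (n_4 = 4)
Step 3: H = 12/(N(N+1)) * sum(R_i^2/n_i) - 3(N+1)
     = 12/(16*17) * (23.5^2/3 + 38^2/5 + 48^2/4 + 26.5^2/4) - 3*17
     = 0.044118 * 1224.45 - 51
     = 3.019669.
Step 4: Ties present; correction factor C = 1 - 24/(16^3 - 16) = 0.994118. Corrected H = 3.019669 / 0.994118 = 3.037537.
Step 5: Under H0, H ~ chi^2(3); p-value = 0.385874.
Step 6: alpha = 0.1. fail to reject H0.

H = 3.0375, df = 3, p = 0.385874, fail to reject H0.


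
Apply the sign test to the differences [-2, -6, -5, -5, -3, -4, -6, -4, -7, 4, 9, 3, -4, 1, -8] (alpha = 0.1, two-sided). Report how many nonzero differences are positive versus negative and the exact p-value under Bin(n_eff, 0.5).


Step 1: Discard zero differences. Original n = 15; n_eff = number of nonzero differences = 15.
Nonzero differences (with sign): -2, -6, -5, -5, -3, -4, -6, -4, -7, +4, +9, +3, -4, +1, -8
Step 2: Count signs: positive = 4, negative = 11.
Step 3: Under H0: P(positive) = 0.5, so the number of positives S ~ Bin(15, 0.5).
Step 4: Two-sided exact p-value = sum of Bin(15,0.5) probabilities at or below the observed probability = 0.118469.
Step 5: alpha = 0.1. fail to reject H0.

n_eff = 15, pos = 4, neg = 11, p = 0.118469, fail to reject H0.


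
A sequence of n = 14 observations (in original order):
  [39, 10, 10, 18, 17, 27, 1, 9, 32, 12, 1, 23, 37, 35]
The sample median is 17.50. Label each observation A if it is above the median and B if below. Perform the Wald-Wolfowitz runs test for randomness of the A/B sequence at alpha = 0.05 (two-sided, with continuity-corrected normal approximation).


Step 1: Compute median = 17.50; label A = above, B = below.
Labels in order: ABBABABBABBAAA  (n_A = 7, n_B = 7)
Step 2: Count runs R = 9.
Step 3: Under H0 (random ordering), E[R] = 2*n_A*n_B/(n_A+n_B) + 1 = 2*7*7/14 + 1 = 8.0000.
        Var[R] = 2*n_A*n_B*(2*n_A*n_B - n_A - n_B) / ((n_A+n_B)^2 * (n_A+n_B-1)) = 8232/2548 = 3.2308.
        SD[R] = 1.7974.
Step 4: Continuity-corrected z = (R - 0.5 - E[R]) / SD[R] = (9 - 0.5 - 8.0000) / 1.7974 = 0.2782.
Step 5: Two-sided p-value via normal approximation = 2*(1 - Phi(|z|)) = 0.780879.
Step 6: alpha = 0.05. fail to reject H0.

R = 9, z = 0.2782, p = 0.780879, fail to reject H0.


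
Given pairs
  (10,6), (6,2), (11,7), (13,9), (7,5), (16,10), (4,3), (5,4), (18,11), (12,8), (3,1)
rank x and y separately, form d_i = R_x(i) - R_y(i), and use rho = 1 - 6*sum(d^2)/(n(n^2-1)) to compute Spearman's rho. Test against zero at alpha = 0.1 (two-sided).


Step 1: Rank x and y separately (midranks; no ties here).
rank(x): 10->6, 6->4, 11->7, 13->9, 7->5, 16->10, 4->2, 5->3, 18->11, 12->8, 3->1
rank(y): 6->6, 2->2, 7->7, 9->9, 5->5, 10->10, 3->3, 4->4, 11->11, 8->8, 1->1
Step 2: d_i = R_x(i) - R_y(i); compute d_i^2.
  (6-6)^2=0, (4-2)^2=4, (7-7)^2=0, (9-9)^2=0, (5-5)^2=0, (10-10)^2=0, (2-3)^2=1, (3-4)^2=1, (11-11)^2=0, (8-8)^2=0, (1-1)^2=0
sum(d^2) = 6.
Step 3: rho = 1 - 6*6 / (11*(11^2 - 1)) = 1 - 36/1320 = 0.972727.
Step 4: Under H0, t = rho * sqrt((n-2)/(1-rho^2)) = 12.5810 ~ t(9).
Step 5: Two-sided p-value from the t-distribution with 9 df = 0.000001.
Step 6: alpha = 0.1. reject H0.

rho = 0.9727, p = 0.000001, reject H0 at alpha = 0.1.


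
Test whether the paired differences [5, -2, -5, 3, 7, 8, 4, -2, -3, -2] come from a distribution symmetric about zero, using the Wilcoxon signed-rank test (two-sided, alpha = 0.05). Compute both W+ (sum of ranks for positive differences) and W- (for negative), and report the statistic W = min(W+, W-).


Step 1: Drop any zero differences (none here) and take |d_i|.
|d| = [5, 2, 5, 3, 7, 8, 4, 2, 3, 2]
Step 2: Midrank |d_i| (ties get averaged ranks).
ranks: |5|->7.5, |2|->2, |5|->7.5, |3|->4.5, |7|->9, |8|->10, |4|->6, |2|->2, |3|->4.5, |2|->2
Step 3: Attach original signs; sum ranks with positive sign and with negative sign.
W+ = 7.5 + 4.5 + 9 + 10 + 6 = 37
W- = 2 + 7.5 + 2 + 4.5 + 2 = 18
(Check: W+ + W- = 55 should equal n(n+1)/2 = 55.)
Step 4: Test statistic W = min(W+, W-) = 18.
Step 5: Ties in |d|, so use the tie-corrected normal approximation.
        E[W] = n(n+1)/4 = 10*11/4 = 27.5.
        Tie groups: |d|=2 (t=3), |d|=3 (t=2), |d|=5 (t=2); sum(t^3 - t) = 36.
        Var[W] = n(n+1)(2n+1)/24 - sum(t^3-t)/48 = 2310/24 - 36/48 = 95.5.
        z = (W - E[W]) / sqrt(Var[W]) = (18 - 27.5) / 9.7724 = -0.9721.
        Two-sided p = 2*Phi(z) = 0.330989.
Step 6: alpha = 0.05. fail to reject H0.

W+ = 37, W- = 18, W = min = 18, p = 0.330989, fail to reject H0.


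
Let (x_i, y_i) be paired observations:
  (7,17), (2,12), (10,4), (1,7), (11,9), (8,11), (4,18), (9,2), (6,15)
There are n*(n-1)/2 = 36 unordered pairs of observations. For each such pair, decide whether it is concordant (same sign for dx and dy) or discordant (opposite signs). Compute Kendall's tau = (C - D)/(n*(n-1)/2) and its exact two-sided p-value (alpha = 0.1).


Step 1: Enumerate the 36 unordered pairs (i,j) with i<j and classify each by sign(x_j-x_i) * sign(y_j-y_i).
  (1,2):dx=-5,dy=-5->C; (1,3):dx=+3,dy=-13->D; (1,4):dx=-6,dy=-10->C; (1,5):dx=+4,dy=-8->D
  (1,6):dx=+1,dy=-6->D; (1,7):dx=-3,dy=+1->D; (1,8):dx=+2,dy=-15->D; (1,9):dx=-1,dy=-2->C
  (2,3):dx=+8,dy=-8->D; (2,4):dx=-1,dy=-5->C; (2,5):dx=+9,dy=-3->D; (2,6):dx=+6,dy=-1->D
  (2,7):dx=+2,dy=+6->C; (2,8):dx=+7,dy=-10->D; (2,9):dx=+4,dy=+3->C; (3,4):dx=-9,dy=+3->D
  (3,5):dx=+1,dy=+5->C; (3,6):dx=-2,dy=+7->D; (3,7):dx=-6,dy=+14->D; (3,8):dx=-1,dy=-2->C
  (3,9):dx=-4,dy=+11->D; (4,5):dx=+10,dy=+2->C; (4,6):dx=+7,dy=+4->C; (4,7):dx=+3,dy=+11->C
  (4,8):dx=+8,dy=-5->D; (4,9):dx=+5,dy=+8->C; (5,6):dx=-3,dy=+2->D; (5,7):dx=-7,dy=+9->D
  (5,8):dx=-2,dy=-7->C; (5,9):dx=-5,dy=+6->D; (6,7):dx=-4,dy=+7->D; (6,8):dx=+1,dy=-9->D
  (6,9):dx=-2,dy=+4->D; (7,8):dx=+5,dy=-16->D; (7,9):dx=+2,dy=-3->D; (8,9):dx=-3,dy=+13->D
Step 2: C = 13, D = 23, total pairs = 36.
Step 3: tau = (C - D)/(n(n-1)/2) = (13 - 23)/36 = -0.277778.
Step 4: Exact two-sided p-value (enumerate n! = 362880 permutations of y under H0): p = 0.358488.
Step 5: alpha = 0.1. fail to reject H0.

tau_b = -0.2778 (C=13, D=23), p = 0.358488, fail to reject H0.


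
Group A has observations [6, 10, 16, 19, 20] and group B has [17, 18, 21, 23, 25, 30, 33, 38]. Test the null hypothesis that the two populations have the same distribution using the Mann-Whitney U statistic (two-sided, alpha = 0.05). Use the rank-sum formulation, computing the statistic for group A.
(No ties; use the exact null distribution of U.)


Step 1: Combine and sort all 13 observations; assign midranks.
sorted (value, group): (6,X), (10,X), (16,X), (17,Y), (18,Y), (19,X), (20,X), (21,Y), (23,Y), (25,Y), (30,Y), (33,Y), (38,Y)
ranks: 6->1, 10->2, 16->3, 17->4, 18->5, 19->6, 20->7, 21->8, 23->9, 25->10, 30->11, 33->12, 38->13
Step 2: Rank sum for X: R1 = 1 + 2 + 3 + 6 + 7 = 19.
Step 3: U_X = R1 - n1(n1+1)/2 = 19 - 5*6/2 = 19 - 15 = 4.
       U_Y = n1*n2 - U_X = 40 - 4 = 36.
Step 4: No ties, so the exact null distribution of U (based on enumerating the C(13,5) = 1287 equally likely rank assignments) gives the two-sided p-value.
Step 5: p-value = 0.018648; compare to alpha = 0.05. reject H0.

U_X = 4, p = 0.018648, reject H0 at alpha = 0.05.


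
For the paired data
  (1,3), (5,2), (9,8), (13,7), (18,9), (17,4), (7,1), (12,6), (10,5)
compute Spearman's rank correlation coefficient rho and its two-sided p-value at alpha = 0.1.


Step 1: Rank x and y separately (midranks; no ties here).
rank(x): 1->1, 5->2, 9->4, 13->7, 18->9, 17->8, 7->3, 12->6, 10->5
rank(y): 3->3, 2->2, 8->8, 7->7, 9->9, 4->4, 1->1, 6->6, 5->5
Step 2: d_i = R_x(i) - R_y(i); compute d_i^2.
  (1-3)^2=4, (2-2)^2=0, (4-8)^2=16, (7-7)^2=0, (9-9)^2=0, (8-4)^2=16, (3-1)^2=4, (6-6)^2=0, (5-5)^2=0
sum(d^2) = 40.
Step 3: rho = 1 - 6*40 / (9*(9^2 - 1)) = 1 - 240/720 = 0.666667.
Step 4: Under H0, t = rho * sqrt((n-2)/(1-rho^2)) = 2.3664 ~ t(7).
Step 5: Two-sided p-value from the t-distribution with 7 df = 0.049867.
Step 6: alpha = 0.1. reject H0.

rho = 0.6667, p = 0.049867, reject H0 at alpha = 0.1.


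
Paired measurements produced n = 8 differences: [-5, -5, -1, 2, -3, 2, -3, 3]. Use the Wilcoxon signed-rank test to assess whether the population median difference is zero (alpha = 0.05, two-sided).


Step 1: Drop any zero differences (none here) and take |d_i|.
|d| = [5, 5, 1, 2, 3, 2, 3, 3]
Step 2: Midrank |d_i| (ties get averaged ranks).
ranks: |5|->7.5, |5|->7.5, |1|->1, |2|->2.5, |3|->5, |2|->2.5, |3|->5, |3|->5
Step 3: Attach original signs; sum ranks with positive sign and with negative sign.
W+ = 2.5 + 2.5 + 5 = 10
W- = 7.5 + 7.5 + 1 + 5 + 5 = 26
(Check: W+ + W- = 36 should equal n(n+1)/2 = 36.)
Step 4: Test statistic W = min(W+, W-) = 10.
Step 5: Ties in |d|, so use the tie-corrected normal approximation.
        E[W] = n(n+1)/4 = 8*9/4 = 18.
        Tie groups: |d|=2 (t=2), |d|=3 (t=3), |d|=5 (t=2); sum(t^3 - t) = 36.
        Var[W] = n(n+1)(2n+1)/24 - sum(t^3-t)/48 = 1224/24 - 36/48 = 50.25.
        z = (W - E[W]) / sqrt(Var[W]) = (10 - 18) / 7.0887 = -1.1286.
        Two-sided p = 2*Phi(z) = 0.259086.
Step 6: alpha = 0.05. fail to reject H0.

W+ = 10, W- = 26, W = min = 10, p = 0.259086, fail to reject H0.


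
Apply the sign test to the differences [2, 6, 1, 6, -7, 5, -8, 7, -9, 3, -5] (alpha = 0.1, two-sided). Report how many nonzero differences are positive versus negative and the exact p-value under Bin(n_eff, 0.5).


Step 1: Discard zero differences. Original n = 11; n_eff = number of nonzero differences = 11.
Nonzero differences (with sign): +2, +6, +1, +6, -7, +5, -8, +7, -9, +3, -5
Step 2: Count signs: positive = 7, negative = 4.
Step 3: Under H0: P(positive) = 0.5, so the number of positives S ~ Bin(11, 0.5).
Step 4: Two-sided exact p-value = sum of Bin(11,0.5) probabilities at or below the observed probability = 0.548828.
Step 5: alpha = 0.1. fail to reject H0.

n_eff = 11, pos = 7, neg = 4, p = 0.548828, fail to reject H0.


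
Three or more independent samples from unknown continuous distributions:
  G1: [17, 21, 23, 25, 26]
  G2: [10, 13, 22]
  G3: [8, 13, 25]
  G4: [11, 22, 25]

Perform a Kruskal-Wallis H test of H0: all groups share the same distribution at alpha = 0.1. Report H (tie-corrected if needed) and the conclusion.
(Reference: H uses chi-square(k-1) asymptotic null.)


Step 1: Combine all N = 14 observations and assign midranks.
sorted (value, group, rank): (8,G3,1), (10,G2,2), (11,G4,3), (13,G2,4.5), (13,G3,4.5), (17,G1,6), (21,G1,7), (22,G2,8.5), (22,G4,8.5), (23,G1,10), (25,G1,12), (25,G3,12), (25,G4,12), (26,G1,14)
Step 2: Sum ranks within each group.
R_1 = 49 (n_1 = 5)
R_2 = 15 (n_2 = 3)
R_3 = 17.5 (n_3 = 3)
R_4 = 23.5 (n_4 = 3)
Step 3: H = 12/(N(N+1)) * sum(R_i^2/n_i) - 3(N+1)
     = 12/(14*15) * (49^2/5 + 15^2/3 + 17.5^2/3 + 23.5^2/3) - 3*15
     = 0.057143 * 841.367 - 45
     = 3.078095.
Step 4: Ties present; correction factor C = 1 - 36/(14^3 - 14) = 0.986813. Corrected H = 3.078095 / 0.986813 = 3.119228.
Step 5: Under H0, H ~ chi^2(3); p-value = 0.373605.
Step 6: alpha = 0.1. fail to reject H0.

H = 3.1192, df = 3, p = 0.373605, fail to reject H0.


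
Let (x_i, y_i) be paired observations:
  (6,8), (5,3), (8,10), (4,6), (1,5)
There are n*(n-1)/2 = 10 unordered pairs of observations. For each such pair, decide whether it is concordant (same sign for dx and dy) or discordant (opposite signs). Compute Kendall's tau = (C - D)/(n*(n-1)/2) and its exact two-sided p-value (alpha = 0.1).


Step 1: Enumerate the 10 unordered pairs (i,j) with i<j and classify each by sign(x_j-x_i) * sign(y_j-y_i).
  (1,2):dx=-1,dy=-5->C; (1,3):dx=+2,dy=+2->C; (1,4):dx=-2,dy=-2->C; (1,5):dx=-5,dy=-3->C
  (2,3):dx=+3,dy=+7->C; (2,4):dx=-1,dy=+3->D; (2,5):dx=-4,dy=+2->D; (3,4):dx=-4,dy=-4->C
  (3,5):dx=-7,dy=-5->C; (4,5):dx=-3,dy=-1->C
Step 2: C = 8, D = 2, total pairs = 10.
Step 3: tau = (C - D)/(n(n-1)/2) = (8 - 2)/10 = 0.600000.
Step 4: Exact two-sided p-value (enumerate n! = 120 permutations of y under H0): p = 0.233333.
Step 5: alpha = 0.1. fail to reject H0.

tau_b = 0.6000 (C=8, D=2), p = 0.233333, fail to reject H0.


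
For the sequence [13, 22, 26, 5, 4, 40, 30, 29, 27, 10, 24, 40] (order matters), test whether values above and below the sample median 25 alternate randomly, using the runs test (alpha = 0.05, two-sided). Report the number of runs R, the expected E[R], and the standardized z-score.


Step 1: Compute median = 25; label A = above, B = below.
Labels in order: BBABBAAAABBA  (n_A = 6, n_B = 6)
Step 2: Count runs R = 6.
Step 3: Under H0 (random ordering), E[R] = 2*n_A*n_B/(n_A+n_B) + 1 = 2*6*6/12 + 1 = 7.0000.
        Var[R] = 2*n_A*n_B*(2*n_A*n_B - n_A - n_B) / ((n_A+n_B)^2 * (n_A+n_B-1)) = 4320/1584 = 2.7273.
        SD[R] = 1.6514.
Step 4: Continuity-corrected z = (R + 0.5 - E[R]) / SD[R] = (6 + 0.5 - 7.0000) / 1.6514 = -0.3028.
Step 5: Two-sided p-value via normal approximation = 2*(1 - Phi(|z|)) = 0.762069.
Step 6: alpha = 0.05. fail to reject H0.

R = 6, z = -0.3028, p = 0.762069, fail to reject H0.


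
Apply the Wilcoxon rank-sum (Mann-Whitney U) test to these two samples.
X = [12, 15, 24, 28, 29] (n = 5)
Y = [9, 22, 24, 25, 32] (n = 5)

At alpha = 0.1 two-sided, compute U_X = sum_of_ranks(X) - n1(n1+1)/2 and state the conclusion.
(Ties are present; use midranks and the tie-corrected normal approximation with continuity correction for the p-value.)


Step 1: Combine and sort all 10 observations; assign midranks.
sorted (value, group): (9,Y), (12,X), (15,X), (22,Y), (24,X), (24,Y), (25,Y), (28,X), (29,X), (32,Y)
ranks: 9->1, 12->2, 15->3, 22->4, 24->5.5, 24->5.5, 25->7, 28->8, 29->9, 32->10
Step 2: Rank sum for X: R1 = 2 + 3 + 5.5 + 8 + 9 = 27.5.
Step 3: U_X = R1 - n1(n1+1)/2 = 27.5 - 5*6/2 = 27.5 - 15 = 12.5.
       U_Y = n1*n2 - U_X = 25 - 12.5 = 12.5.
Step 4: Ties are present, so use the tie-corrected normal approximation (with continuity correction) for the p-value.
Step 5: p-value = 1.000000; compare to alpha = 0.1. fail to reject H0.

U_X = 12.5, p = 1.000000, fail to reject H0 at alpha = 0.1.


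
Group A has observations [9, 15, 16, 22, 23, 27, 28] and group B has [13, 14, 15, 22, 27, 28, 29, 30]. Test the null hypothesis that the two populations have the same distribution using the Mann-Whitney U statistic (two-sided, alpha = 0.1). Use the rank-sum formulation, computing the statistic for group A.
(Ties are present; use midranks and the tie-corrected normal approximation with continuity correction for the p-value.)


Step 1: Combine and sort all 15 observations; assign midranks.
sorted (value, group): (9,X), (13,Y), (14,Y), (15,X), (15,Y), (16,X), (22,X), (22,Y), (23,X), (27,X), (27,Y), (28,X), (28,Y), (29,Y), (30,Y)
ranks: 9->1, 13->2, 14->3, 15->4.5, 15->4.5, 16->6, 22->7.5, 22->7.5, 23->9, 27->10.5, 27->10.5, 28->12.5, 28->12.5, 29->14, 30->15
Step 2: Rank sum for X: R1 = 1 + 4.5 + 6 + 7.5 + 9 + 10.5 + 12.5 = 51.
Step 3: U_X = R1 - n1(n1+1)/2 = 51 - 7*8/2 = 51 - 28 = 23.
       U_Y = n1*n2 - U_X = 56 - 23 = 33.
Step 4: Ties are present, so use the tie-corrected normal approximation (with continuity correction) for the p-value.
Step 5: p-value = 0.601222; compare to alpha = 0.1. fail to reject H0.

U_X = 23, p = 0.601222, fail to reject H0 at alpha = 0.1.


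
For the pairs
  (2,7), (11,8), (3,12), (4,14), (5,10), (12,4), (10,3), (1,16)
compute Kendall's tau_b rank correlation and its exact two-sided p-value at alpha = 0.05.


Step 1: Enumerate the 28 unordered pairs (i,j) with i<j and classify each by sign(x_j-x_i) * sign(y_j-y_i).
  (1,2):dx=+9,dy=+1->C; (1,3):dx=+1,dy=+5->C; (1,4):dx=+2,dy=+7->C; (1,5):dx=+3,dy=+3->C
  (1,6):dx=+10,dy=-3->D; (1,7):dx=+8,dy=-4->D; (1,8):dx=-1,dy=+9->D; (2,3):dx=-8,dy=+4->D
  (2,4):dx=-7,dy=+6->D; (2,5):dx=-6,dy=+2->D; (2,6):dx=+1,dy=-4->D; (2,7):dx=-1,dy=-5->C
  (2,8):dx=-10,dy=+8->D; (3,4):dx=+1,dy=+2->C; (3,5):dx=+2,dy=-2->D; (3,6):dx=+9,dy=-8->D
  (3,7):dx=+7,dy=-9->D; (3,8):dx=-2,dy=+4->D; (4,5):dx=+1,dy=-4->D; (4,6):dx=+8,dy=-10->D
  (4,7):dx=+6,dy=-11->D; (4,8):dx=-3,dy=+2->D; (5,6):dx=+7,dy=-6->D; (5,7):dx=+5,dy=-7->D
  (5,8):dx=-4,dy=+6->D; (6,7):dx=-2,dy=-1->C; (6,8):dx=-11,dy=+12->D; (7,8):dx=-9,dy=+13->D
Step 2: C = 7, D = 21, total pairs = 28.
Step 3: tau = (C - D)/(n(n-1)/2) = (7 - 21)/28 = -0.500000.
Step 4: Exact two-sided p-value (enumerate n! = 40320 permutations of y under H0): p = 0.108681.
Step 5: alpha = 0.05. fail to reject H0.

tau_b = -0.5000 (C=7, D=21), p = 0.108681, fail to reject H0.


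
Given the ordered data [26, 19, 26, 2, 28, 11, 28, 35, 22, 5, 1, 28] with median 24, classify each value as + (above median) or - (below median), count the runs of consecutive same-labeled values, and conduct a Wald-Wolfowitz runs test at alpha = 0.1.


Step 1: Compute median = 24; label A = above, B = below.
Labels in order: ABABABAABBBA  (n_A = 6, n_B = 6)
Step 2: Count runs R = 9.
Step 3: Under H0 (random ordering), E[R] = 2*n_A*n_B/(n_A+n_B) + 1 = 2*6*6/12 + 1 = 7.0000.
        Var[R] = 2*n_A*n_B*(2*n_A*n_B - n_A - n_B) / ((n_A+n_B)^2 * (n_A+n_B-1)) = 4320/1584 = 2.7273.
        SD[R] = 1.6514.
Step 4: Continuity-corrected z = (R - 0.5 - E[R]) / SD[R] = (9 - 0.5 - 7.0000) / 1.6514 = 0.9083.
Step 5: Two-sided p-value via normal approximation = 2*(1 - Phi(|z|)) = 0.363722.
Step 6: alpha = 0.1. fail to reject H0.

R = 9, z = 0.9083, p = 0.363722, fail to reject H0.


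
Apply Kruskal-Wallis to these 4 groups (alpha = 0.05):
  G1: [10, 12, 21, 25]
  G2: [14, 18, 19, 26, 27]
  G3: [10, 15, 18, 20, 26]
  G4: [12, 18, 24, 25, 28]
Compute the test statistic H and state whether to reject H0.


Step 1: Combine all N = 19 observations and assign midranks.
sorted (value, group, rank): (10,G1,1.5), (10,G3,1.5), (12,G1,3.5), (12,G4,3.5), (14,G2,5), (15,G3,6), (18,G2,8), (18,G3,8), (18,G4,8), (19,G2,10), (20,G3,11), (21,G1,12), (24,G4,13), (25,G1,14.5), (25,G4,14.5), (26,G2,16.5), (26,G3,16.5), (27,G2,18), (28,G4,19)
Step 2: Sum ranks within each group.
R_1 = 31.5 (n_1 = 4)
R_2 = 57.5 (n_2 = 5)
R_3 = 43 (n_3 = 5)
R_4 = 58 (n_4 = 5)
Step 3: H = 12/(N(N+1)) * sum(R_i^2/n_i) - 3(N+1)
     = 12/(19*20) * (31.5^2/4 + 57.5^2/5 + 43^2/5 + 58^2/5) - 3*20
     = 0.031579 * 1951.91 - 60
     = 1.639342.
Step 4: Ties present; correction factor C = 1 - 48/(19^3 - 19) = 0.992982. Corrected H = 1.639342 / 0.992982 = 1.650928.
Step 5: Under H0, H ~ chi^2(3); p-value = 0.647898.
Step 6: alpha = 0.05. fail to reject H0.

H = 1.6509, df = 3, p = 0.647898, fail to reject H0.


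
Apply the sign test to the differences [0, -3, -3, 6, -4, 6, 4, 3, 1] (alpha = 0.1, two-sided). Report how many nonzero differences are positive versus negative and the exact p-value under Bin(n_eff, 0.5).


Step 1: Discard zero differences. Original n = 9; n_eff = number of nonzero differences = 8.
Nonzero differences (with sign): -3, -3, +6, -4, +6, +4, +3, +1
Step 2: Count signs: positive = 5, negative = 3.
Step 3: Under H0: P(positive) = 0.5, so the number of positives S ~ Bin(8, 0.5).
Step 4: Two-sided exact p-value = sum of Bin(8,0.5) probabilities at or below the observed probability = 0.726562.
Step 5: alpha = 0.1. fail to reject H0.

n_eff = 8, pos = 5, neg = 3, p = 0.726562, fail to reject H0.


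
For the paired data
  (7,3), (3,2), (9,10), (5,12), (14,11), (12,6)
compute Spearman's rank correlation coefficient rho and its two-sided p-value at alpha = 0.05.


Step 1: Rank x and y separately (midranks; no ties here).
rank(x): 7->3, 3->1, 9->4, 5->2, 14->6, 12->5
rank(y): 3->2, 2->1, 10->4, 12->6, 11->5, 6->3
Step 2: d_i = R_x(i) - R_y(i); compute d_i^2.
  (3-2)^2=1, (1-1)^2=0, (4-4)^2=0, (2-6)^2=16, (6-5)^2=1, (5-3)^2=4
sum(d^2) = 22.
Step 3: rho = 1 - 6*22 / (6*(6^2 - 1)) = 1 - 132/210 = 0.371429.
Step 4: Under H0, t = rho * sqrt((n-2)/(1-rho^2)) = 0.8001 ~ t(4).
Step 5: Two-sided p-value from the t-distribution with 4 df = 0.468478.
Step 6: alpha = 0.05. fail to reject H0.

rho = 0.3714, p = 0.468478, fail to reject H0 at alpha = 0.05.


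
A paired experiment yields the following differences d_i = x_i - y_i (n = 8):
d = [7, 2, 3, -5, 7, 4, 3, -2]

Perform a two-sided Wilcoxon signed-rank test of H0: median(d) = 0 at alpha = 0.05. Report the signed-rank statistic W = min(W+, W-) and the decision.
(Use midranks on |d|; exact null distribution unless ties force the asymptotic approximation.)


Step 1: Drop any zero differences (none here) and take |d_i|.
|d| = [7, 2, 3, 5, 7, 4, 3, 2]
Step 2: Midrank |d_i| (ties get averaged ranks).
ranks: |7|->7.5, |2|->1.5, |3|->3.5, |5|->6, |7|->7.5, |4|->5, |3|->3.5, |2|->1.5
Step 3: Attach original signs; sum ranks with positive sign and with negative sign.
W+ = 7.5 + 1.5 + 3.5 + 7.5 + 5 + 3.5 = 28.5
W- = 6 + 1.5 = 7.5
(Check: W+ + W- = 36 should equal n(n+1)/2 = 36.)
Step 4: Test statistic W = min(W+, W-) = 7.5.
Step 5: Ties in |d|, so use the tie-corrected normal approximation.
        E[W] = n(n+1)/4 = 8*9/4 = 18.
        Tie groups: |d|=2 (t=2), |d|=3 (t=2), |d|=7 (t=2); sum(t^3 - t) = 18.
        Var[W] = n(n+1)(2n+1)/24 - sum(t^3-t)/48 = 1224/24 - 18/48 = 50.625.
        z = (W - E[W]) / sqrt(Var[W]) = (7.5 - 18) / 7.1151 = -1.4757.
        Two-sided p = 2*Phi(z) = 0.140017.
Step 6: alpha = 0.05. fail to reject H0.

W+ = 28.5, W- = 7.5, W = min = 7.5, p = 0.140017, fail to reject H0.


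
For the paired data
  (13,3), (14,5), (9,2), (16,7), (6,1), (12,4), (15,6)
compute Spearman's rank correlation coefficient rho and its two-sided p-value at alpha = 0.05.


Step 1: Rank x and y separately (midranks; no ties here).
rank(x): 13->4, 14->5, 9->2, 16->7, 6->1, 12->3, 15->6
rank(y): 3->3, 5->5, 2->2, 7->7, 1->1, 4->4, 6->6
Step 2: d_i = R_x(i) - R_y(i); compute d_i^2.
  (4-3)^2=1, (5-5)^2=0, (2-2)^2=0, (7-7)^2=0, (1-1)^2=0, (3-4)^2=1, (6-6)^2=0
sum(d^2) = 2.
Step 3: rho = 1 - 6*2 / (7*(7^2 - 1)) = 1 - 12/336 = 0.964286.
Step 4: Under H0, t = rho * sqrt((n-2)/(1-rho^2)) = 8.1408 ~ t(5).
Step 5: Two-sided p-value from the t-distribution with 5 df = 0.000454.
Step 6: alpha = 0.05. reject H0.

rho = 0.9643, p = 0.000454, reject H0 at alpha = 0.05.


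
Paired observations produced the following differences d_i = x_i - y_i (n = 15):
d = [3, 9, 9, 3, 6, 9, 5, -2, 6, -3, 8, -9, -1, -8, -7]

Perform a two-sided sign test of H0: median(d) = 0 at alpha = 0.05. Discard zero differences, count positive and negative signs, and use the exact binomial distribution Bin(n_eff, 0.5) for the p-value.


Step 1: Discard zero differences. Original n = 15; n_eff = number of nonzero differences = 15.
Nonzero differences (with sign): +3, +9, +9, +3, +6, +9, +5, -2, +6, -3, +8, -9, -1, -8, -7
Step 2: Count signs: positive = 9, negative = 6.
Step 3: Under H0: P(positive) = 0.5, so the number of positives S ~ Bin(15, 0.5).
Step 4: Two-sided exact p-value = sum of Bin(15,0.5) probabilities at or below the observed probability = 0.607239.
Step 5: alpha = 0.05. fail to reject H0.

n_eff = 15, pos = 9, neg = 6, p = 0.607239, fail to reject H0.


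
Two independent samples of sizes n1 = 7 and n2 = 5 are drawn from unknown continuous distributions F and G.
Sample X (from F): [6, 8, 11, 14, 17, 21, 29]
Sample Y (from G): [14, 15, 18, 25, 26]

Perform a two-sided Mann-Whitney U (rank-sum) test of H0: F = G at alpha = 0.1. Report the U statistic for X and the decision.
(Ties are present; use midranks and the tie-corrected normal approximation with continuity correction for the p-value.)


Step 1: Combine and sort all 12 observations; assign midranks.
sorted (value, group): (6,X), (8,X), (11,X), (14,X), (14,Y), (15,Y), (17,X), (18,Y), (21,X), (25,Y), (26,Y), (29,X)
ranks: 6->1, 8->2, 11->3, 14->4.5, 14->4.5, 15->6, 17->7, 18->8, 21->9, 25->10, 26->11, 29->12
Step 2: Rank sum for X: R1 = 1 + 2 + 3 + 4.5 + 7 + 9 + 12 = 38.5.
Step 3: U_X = R1 - n1(n1+1)/2 = 38.5 - 7*8/2 = 38.5 - 28 = 10.5.
       U_Y = n1*n2 - U_X = 35 - 10.5 = 24.5.
Step 4: Ties are present, so use the tie-corrected normal approximation (with continuity correction) for the p-value.
Step 5: p-value = 0.290307; compare to alpha = 0.1. fail to reject H0.

U_X = 10.5, p = 0.290307, fail to reject H0 at alpha = 0.1.


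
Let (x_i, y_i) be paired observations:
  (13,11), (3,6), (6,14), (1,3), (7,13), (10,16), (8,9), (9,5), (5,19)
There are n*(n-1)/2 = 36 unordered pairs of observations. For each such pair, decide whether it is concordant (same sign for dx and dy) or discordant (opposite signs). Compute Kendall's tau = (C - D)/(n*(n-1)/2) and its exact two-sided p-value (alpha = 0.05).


Step 1: Enumerate the 36 unordered pairs (i,j) with i<j and classify each by sign(x_j-x_i) * sign(y_j-y_i).
  (1,2):dx=-10,dy=-5->C; (1,3):dx=-7,dy=+3->D; (1,4):dx=-12,dy=-8->C; (1,5):dx=-6,dy=+2->D
  (1,6):dx=-3,dy=+5->D; (1,7):dx=-5,dy=-2->C; (1,8):dx=-4,dy=-6->C; (1,9):dx=-8,dy=+8->D
  (2,3):dx=+3,dy=+8->C; (2,4):dx=-2,dy=-3->C; (2,5):dx=+4,dy=+7->C; (2,6):dx=+7,dy=+10->C
  (2,7):dx=+5,dy=+3->C; (2,8):dx=+6,dy=-1->D; (2,9):dx=+2,dy=+13->C; (3,4):dx=-5,dy=-11->C
  (3,5):dx=+1,dy=-1->D; (3,6):dx=+4,dy=+2->C; (3,7):dx=+2,dy=-5->D; (3,8):dx=+3,dy=-9->D
  (3,9):dx=-1,dy=+5->D; (4,5):dx=+6,dy=+10->C; (4,6):dx=+9,dy=+13->C; (4,7):dx=+7,dy=+6->C
  (4,8):dx=+8,dy=+2->C; (4,9):dx=+4,dy=+16->C; (5,6):dx=+3,dy=+3->C; (5,7):dx=+1,dy=-4->D
  (5,8):dx=+2,dy=-8->D; (5,9):dx=-2,dy=+6->D; (6,7):dx=-2,dy=-7->C; (6,8):dx=-1,dy=-11->C
  (6,9):dx=-5,dy=+3->D; (7,8):dx=+1,dy=-4->D; (7,9):dx=-3,dy=+10->D; (8,9):dx=-4,dy=+14->D
Step 2: C = 20, D = 16, total pairs = 36.
Step 3: tau = (C - D)/(n(n-1)/2) = (20 - 16)/36 = 0.111111.
Step 4: Exact two-sided p-value (enumerate n! = 362880 permutations of y under H0): p = 0.761414.
Step 5: alpha = 0.05. fail to reject H0.

tau_b = 0.1111 (C=20, D=16), p = 0.761414, fail to reject H0.


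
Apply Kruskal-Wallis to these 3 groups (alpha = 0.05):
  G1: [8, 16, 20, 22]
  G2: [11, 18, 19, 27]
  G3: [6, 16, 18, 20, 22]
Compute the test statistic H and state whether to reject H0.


Step 1: Combine all N = 13 observations and assign midranks.
sorted (value, group, rank): (6,G3,1), (8,G1,2), (11,G2,3), (16,G1,4.5), (16,G3,4.5), (18,G2,6.5), (18,G3,6.5), (19,G2,8), (20,G1,9.5), (20,G3,9.5), (22,G1,11.5), (22,G3,11.5), (27,G2,13)
Step 2: Sum ranks within each group.
R_1 = 27.5 (n_1 = 4)
R_2 = 30.5 (n_2 = 4)
R_3 = 33 (n_3 = 5)
Step 3: H = 12/(N(N+1)) * sum(R_i^2/n_i) - 3(N+1)
     = 12/(13*14) * (27.5^2/4 + 30.5^2/4 + 33^2/5) - 3*14
     = 0.065934 * 639.425 - 42
     = 0.159890.
Step 4: Ties present; correction factor C = 1 - 24/(13^3 - 13) = 0.989011. Corrected H = 0.159890 / 0.989011 = 0.161667.
Step 5: Under H0, H ~ chi^2(2); p-value = 0.922347.
Step 6: alpha = 0.05. fail to reject H0.

H = 0.1617, df = 2, p = 0.922347, fail to reject H0.


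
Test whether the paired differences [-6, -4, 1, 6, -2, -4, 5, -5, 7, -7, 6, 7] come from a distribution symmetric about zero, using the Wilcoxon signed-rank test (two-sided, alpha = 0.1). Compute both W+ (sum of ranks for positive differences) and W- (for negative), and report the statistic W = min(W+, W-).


Step 1: Drop any zero differences (none here) and take |d_i|.
|d| = [6, 4, 1, 6, 2, 4, 5, 5, 7, 7, 6, 7]
Step 2: Midrank |d_i| (ties get averaged ranks).
ranks: |6|->8, |4|->3.5, |1|->1, |6|->8, |2|->2, |4|->3.5, |5|->5.5, |5|->5.5, |7|->11, |7|->11, |6|->8, |7|->11
Step 3: Attach original signs; sum ranks with positive sign and with negative sign.
W+ = 1 + 8 + 5.5 + 11 + 8 + 11 = 44.5
W- = 8 + 3.5 + 2 + 3.5 + 5.5 + 11 = 33.5
(Check: W+ + W- = 78 should equal n(n+1)/2 = 78.)
Step 4: Test statistic W = min(W+, W-) = 33.5.
Step 5: Ties in |d|, so use the tie-corrected normal approximation.
        E[W] = n(n+1)/4 = 12*13/4 = 39.
        Tie groups: |d|=4 (t=2), |d|=5 (t=2), |d|=6 (t=3), |d|=7 (t=3); sum(t^3 - t) = 60.
        Var[W] = n(n+1)(2n+1)/24 - sum(t^3-t)/48 = 3900/24 - 60/48 = 161.25.
        z = (W - E[W]) / sqrt(Var[W]) = (33.5 - 39) / 12.6984 = -0.4331.
        Two-sided p = 2*Phi(z) = 0.664924.
Step 6: alpha = 0.1. fail to reject H0.

W+ = 44.5, W- = 33.5, W = min = 33.5, p = 0.664924, fail to reject H0.


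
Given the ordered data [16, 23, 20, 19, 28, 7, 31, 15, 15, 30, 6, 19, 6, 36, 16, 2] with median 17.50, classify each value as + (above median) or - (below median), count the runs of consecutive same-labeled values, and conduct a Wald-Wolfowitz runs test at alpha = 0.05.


Step 1: Compute median = 17.50; label A = above, B = below.
Labels in order: BAAAABABBABABABB  (n_A = 8, n_B = 8)
Step 2: Count runs R = 11.
Step 3: Under H0 (random ordering), E[R] = 2*n_A*n_B/(n_A+n_B) + 1 = 2*8*8/16 + 1 = 9.0000.
        Var[R] = 2*n_A*n_B*(2*n_A*n_B - n_A - n_B) / ((n_A+n_B)^2 * (n_A+n_B-1)) = 14336/3840 = 3.7333.
        SD[R] = 1.9322.
Step 4: Continuity-corrected z = (R - 0.5 - E[R]) / SD[R] = (11 - 0.5 - 9.0000) / 1.9322 = 0.7763.
Step 5: Two-sided p-value via normal approximation = 2*(1 - Phi(|z|)) = 0.437558.
Step 6: alpha = 0.05. fail to reject H0.

R = 11, z = 0.7763, p = 0.437558, fail to reject H0.


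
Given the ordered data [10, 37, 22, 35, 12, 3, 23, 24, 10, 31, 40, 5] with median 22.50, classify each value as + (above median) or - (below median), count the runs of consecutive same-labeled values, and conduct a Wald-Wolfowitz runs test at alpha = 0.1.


Step 1: Compute median = 22.50; label A = above, B = below.
Labels in order: BABABBAABAAB  (n_A = 6, n_B = 6)
Step 2: Count runs R = 9.
Step 3: Under H0 (random ordering), E[R] = 2*n_A*n_B/(n_A+n_B) + 1 = 2*6*6/12 + 1 = 7.0000.
        Var[R] = 2*n_A*n_B*(2*n_A*n_B - n_A - n_B) / ((n_A+n_B)^2 * (n_A+n_B-1)) = 4320/1584 = 2.7273.
        SD[R] = 1.6514.
Step 4: Continuity-corrected z = (R - 0.5 - E[R]) / SD[R] = (9 - 0.5 - 7.0000) / 1.6514 = 0.9083.
Step 5: Two-sided p-value via normal approximation = 2*(1 - Phi(|z|)) = 0.363722.
Step 6: alpha = 0.1. fail to reject H0.

R = 9, z = 0.9083, p = 0.363722, fail to reject H0.


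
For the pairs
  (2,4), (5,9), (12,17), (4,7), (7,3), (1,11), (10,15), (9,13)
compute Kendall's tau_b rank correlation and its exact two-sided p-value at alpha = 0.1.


Step 1: Enumerate the 28 unordered pairs (i,j) with i<j and classify each by sign(x_j-x_i) * sign(y_j-y_i).
  (1,2):dx=+3,dy=+5->C; (1,3):dx=+10,dy=+13->C; (1,4):dx=+2,dy=+3->C; (1,5):dx=+5,dy=-1->D
  (1,6):dx=-1,dy=+7->D; (1,7):dx=+8,dy=+11->C; (1,8):dx=+7,dy=+9->C; (2,3):dx=+7,dy=+8->C
  (2,4):dx=-1,dy=-2->C; (2,5):dx=+2,dy=-6->D; (2,6):dx=-4,dy=+2->D; (2,7):dx=+5,dy=+6->C
  (2,8):dx=+4,dy=+4->C; (3,4):dx=-8,dy=-10->C; (3,5):dx=-5,dy=-14->C; (3,6):dx=-11,dy=-6->C
  (3,7):dx=-2,dy=-2->C; (3,8):dx=-3,dy=-4->C; (4,5):dx=+3,dy=-4->D; (4,6):dx=-3,dy=+4->D
  (4,7):dx=+6,dy=+8->C; (4,8):dx=+5,dy=+6->C; (5,6):dx=-6,dy=+8->D; (5,7):dx=+3,dy=+12->C
  (5,8):dx=+2,dy=+10->C; (6,7):dx=+9,dy=+4->C; (6,8):dx=+8,dy=+2->C; (7,8):dx=-1,dy=-2->C
Step 2: C = 21, D = 7, total pairs = 28.
Step 3: tau = (C - D)/(n(n-1)/2) = (21 - 7)/28 = 0.500000.
Step 4: Exact two-sided p-value (enumerate n! = 40320 permutations of y under H0): p = 0.108681.
Step 5: alpha = 0.1. fail to reject H0.

tau_b = 0.5000 (C=21, D=7), p = 0.108681, fail to reject H0.


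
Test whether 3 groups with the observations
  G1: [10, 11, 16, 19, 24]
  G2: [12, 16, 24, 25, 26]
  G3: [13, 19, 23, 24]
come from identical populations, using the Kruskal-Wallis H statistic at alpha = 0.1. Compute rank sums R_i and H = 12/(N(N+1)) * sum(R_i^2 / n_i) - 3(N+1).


Step 1: Combine all N = 14 observations and assign midranks.
sorted (value, group, rank): (10,G1,1), (11,G1,2), (12,G2,3), (13,G3,4), (16,G1,5.5), (16,G2,5.5), (19,G1,7.5), (19,G3,7.5), (23,G3,9), (24,G1,11), (24,G2,11), (24,G3,11), (25,G2,13), (26,G2,14)
Step 2: Sum ranks within each group.
R_1 = 27 (n_1 = 5)
R_2 = 46.5 (n_2 = 5)
R_3 = 31.5 (n_3 = 4)
Step 3: H = 12/(N(N+1)) * sum(R_i^2/n_i) - 3(N+1)
     = 12/(14*15) * (27^2/5 + 46.5^2/5 + 31.5^2/4) - 3*15
     = 0.057143 * 826.312 - 45
     = 2.217857.
Step 4: Ties present; correction factor C = 1 - 36/(14^3 - 14) = 0.986813. Corrected H = 2.217857 / 0.986813 = 2.247494.
Step 5: Under H0, H ~ chi^2(2); p-value = 0.325059.
Step 6: alpha = 0.1. fail to reject H0.

H = 2.2475, df = 2, p = 0.325059, fail to reject H0.


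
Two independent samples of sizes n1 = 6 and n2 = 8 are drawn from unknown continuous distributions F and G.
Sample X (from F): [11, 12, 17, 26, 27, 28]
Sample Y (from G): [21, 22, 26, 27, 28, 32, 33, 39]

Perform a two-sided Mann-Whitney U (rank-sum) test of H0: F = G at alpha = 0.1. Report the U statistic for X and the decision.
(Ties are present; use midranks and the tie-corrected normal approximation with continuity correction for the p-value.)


Step 1: Combine and sort all 14 observations; assign midranks.
sorted (value, group): (11,X), (12,X), (17,X), (21,Y), (22,Y), (26,X), (26,Y), (27,X), (27,Y), (28,X), (28,Y), (32,Y), (33,Y), (39,Y)
ranks: 11->1, 12->2, 17->3, 21->4, 22->5, 26->6.5, 26->6.5, 27->8.5, 27->8.5, 28->10.5, 28->10.5, 32->12, 33->13, 39->14
Step 2: Rank sum for X: R1 = 1 + 2 + 3 + 6.5 + 8.5 + 10.5 = 31.5.
Step 3: U_X = R1 - n1(n1+1)/2 = 31.5 - 6*7/2 = 31.5 - 21 = 10.5.
       U_Y = n1*n2 - U_X = 48 - 10.5 = 37.5.
Step 4: Ties are present, so use the tie-corrected normal approximation (with continuity correction) for the p-value.
Step 5: p-value = 0.092210; compare to alpha = 0.1. reject H0.

U_X = 10.5, p = 0.092210, reject H0 at alpha = 0.1.
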